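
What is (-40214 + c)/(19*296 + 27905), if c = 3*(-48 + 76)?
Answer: -40130/33529 ≈ -1.1969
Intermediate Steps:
c = 84 (c = 3*28 = 84)
(-40214 + c)/(19*296 + 27905) = (-40214 + 84)/(19*296 + 27905) = -40130/(5624 + 27905) = -40130/33529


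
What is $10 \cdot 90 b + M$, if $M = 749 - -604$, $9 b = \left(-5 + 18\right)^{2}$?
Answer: $18253$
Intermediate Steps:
$b = \frac{169}{9}$ ($b = \frac{\left(-5 + 18\right)^{2}}{9} = \frac{13^{2}}{9} = \frac{1}{9} \cdot 169 = \frac{169}{9} \approx 18.778$)
$M = 1353$ ($M = 749 + 604 = 1353$)
$10 \cdot 90 b + M = 10 \cdot 90 \cdot \frac{169}{9} + 1353 = 900 \cdot \frac{169}{9} + 1353 = 16900 + 1353 = 18253$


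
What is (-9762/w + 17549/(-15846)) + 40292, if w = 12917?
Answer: 8246697283259/204682782 ≈ 40290.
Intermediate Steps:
(-9762/w + 17549/(-15846)) + 40292 = (-9762/12917 + 17549/(-15846)) + 40292 = (-9762*1/12917 + 17549*(-1/15846)) + 40292 = (-9762/12917 - 17549/15846) + 40292 = -381369085/204682782 + 40292 = 8246697283259/204682782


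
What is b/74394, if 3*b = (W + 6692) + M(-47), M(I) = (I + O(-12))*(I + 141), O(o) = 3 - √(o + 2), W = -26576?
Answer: -12010/111591 - 47*I*√10/111591 ≈ -0.10763 - 0.0013319*I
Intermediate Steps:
O(o) = 3 - √(2 + o)
M(I) = (141 + I)*(3 + I - I*√10) (M(I) = (I + (3 - √(2 - 12)))*(I + 141) = (I + (3 - √(-10)))*(141 + I) = (I + (3 - I*√10))*(141 + I) = (3 + I - I*√10)*(141 + I) = (141 + I)*(3 + I - I*√10))
b = -24020/3 - 94*I*√10/3 (b = ((-26576 + 6692) + (423 + (-47)² + 144*(-47) - 141*I*√10 - 1*I*(-47)*√10))/3 = (-19884 + (423 + 2209 - 6768 - 141*I*√10 + 47*I*√10))/3 = (-19884 + (-4136 - 94*I*√10))/3 = (-24020 - 94*I*√10)/3 = -24020/3 - 94*I*√10/3 ≈ -8006.7 - 99.085*I)
b/74394 = (-24020/3 - 94*I*√10/3)/74394 = (-24020/3 - 94*I*√10/3)*(1/74394) = -12010/111591 - 47*I*√10/111591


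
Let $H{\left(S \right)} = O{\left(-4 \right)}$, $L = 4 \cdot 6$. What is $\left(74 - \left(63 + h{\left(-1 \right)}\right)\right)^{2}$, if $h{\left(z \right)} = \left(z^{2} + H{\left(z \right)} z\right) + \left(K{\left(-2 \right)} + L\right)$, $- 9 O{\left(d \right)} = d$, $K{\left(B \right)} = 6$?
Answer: $\frac{30976}{81} \approx 382.42$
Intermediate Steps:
$O{\left(d \right)} = - \frac{d}{9}$
$L = 24$
$H{\left(S \right)} = \frac{4}{9}$ ($H{\left(S \right)} = \left(- \frac{1}{9}\right) \left(-4\right) = \frac{4}{9}$)
$h{\left(z \right)} = 30 + z^{2} + \frac{4 z}{9}$ ($h{\left(z \right)} = \left(z^{2} + \frac{4 z}{9}\right) + \left(6 + 24\right) = \left(z^{2} + \frac{4 z}{9}\right) + 30 = 30 + z^{2} + \frac{4 z}{9}$)
$\left(74 - \left(63 + h{\left(-1 \right)}\right)\right)^{2} = \left(74 - \left(94 - \frac{4}{9}\right)\right)^{2} = \left(74 - \frac{842}{9}\right)^{2} = \left(- \frac{176}{9}\right)^{2} = \frac{30976}{81}$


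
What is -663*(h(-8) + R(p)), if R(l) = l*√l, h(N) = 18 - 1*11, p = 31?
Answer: -4641 - 20553*√31 ≈ -1.1908e+5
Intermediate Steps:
h(N) = 7 (h(N) = 18 - 11 = 7)
R(l) = l^(3/2)
-663*(h(-8) + R(p)) = -663*(7 + 31^(3/2)) = -663*(7 + 31*√31) = -4641 - 20553*√31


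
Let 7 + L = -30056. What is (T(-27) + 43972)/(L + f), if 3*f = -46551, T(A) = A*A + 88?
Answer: -44789/45580 ≈ -0.98265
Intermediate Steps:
T(A) = 88 + A² (T(A) = A² + 88 = 88 + A²)
L = -30063 (L = -7 - 30056 = -30063)
f = -15517 (f = (⅓)*(-46551) = -15517)
(T(-27) + 43972)/(L + f) = ((88 + (-27)²) + 43972)/(-30063 - 15517) = ((88 + 729) + 43972)/(-45580) = (817 + 43972)*(-1/45580) = 44789*(-1/45580) = -44789/45580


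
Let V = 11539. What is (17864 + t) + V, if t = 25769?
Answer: 55172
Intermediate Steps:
(17864 + t) + V = (17864 + 25769) + 11539 = 43633 + 11539 = 55172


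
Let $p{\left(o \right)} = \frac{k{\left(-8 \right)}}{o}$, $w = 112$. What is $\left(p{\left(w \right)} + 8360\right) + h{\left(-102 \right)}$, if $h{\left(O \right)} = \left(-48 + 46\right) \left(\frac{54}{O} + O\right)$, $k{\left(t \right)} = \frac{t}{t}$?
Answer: $\frac{16307889}{1904} \approx 8565.1$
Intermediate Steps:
$k{\left(t \right)} = 1$
$p{\left(o \right)} = \frac{1}{o}$ ($p{\left(o \right)} = 1 \frac{1}{o} = \frac{1}{o}$)
$h{\left(O \right)} = - \frac{108}{O} - 2 O$ ($h{\left(O \right)} = - 2 \left(O + \frac{54}{O}\right) = - \frac{108}{O} - 2 O$)
$\left(p{\left(w \right)} + 8360\right) + h{\left(-102 \right)} = \left(\frac{1}{112} + 8360\right) - \left(-204 + \frac{108}{-102}\right) = \left(\frac{1}{112} + 8360\right) + \left(\left(-108\right) \left(- \frac{1}{102}\right) + 204\right) = \frac{936321}{112} + \left(\frac{18}{17} + 204\right) = \frac{936321}{112} + \frac{3486}{17} = \frac{16307889}{1904}$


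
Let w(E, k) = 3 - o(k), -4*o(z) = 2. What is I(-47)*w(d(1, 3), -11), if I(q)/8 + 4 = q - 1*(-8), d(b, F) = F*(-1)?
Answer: -1204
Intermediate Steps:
o(z) = -½ (o(z) = -¼*2 = -½)
d(b, F) = -F
w(E, k) = 7/2 (w(E, k) = 3 - 1*(-½) = 3 + ½ = 7/2)
I(q) = 32 + 8*q (I(q) = -32 + 8*(q - 1*(-8)) = -32 + 8*(q + 8) = -32 + 8*(8 + q) = -32 + (64 + 8*q) = 32 + 8*q)
I(-47)*w(d(1, 3), -11) = (32 + 8*(-47))*(7/2) = (32 - 376)*(7/2) = -344*7/2 = -1204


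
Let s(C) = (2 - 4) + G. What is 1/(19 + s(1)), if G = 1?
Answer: 1/18 ≈ 0.055556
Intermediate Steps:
s(C) = -1 (s(C) = (2 - 4) + 1 = -2 + 1 = -1)
1/(19 + s(1)) = 1/(19 - 1) = 1/18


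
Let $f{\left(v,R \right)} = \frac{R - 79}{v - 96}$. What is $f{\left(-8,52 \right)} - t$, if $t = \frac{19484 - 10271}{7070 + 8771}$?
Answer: $- \frac{530445}{1647464} \approx -0.32198$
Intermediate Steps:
$f{\left(v,R \right)} = \frac{-79 + R}{-96 + v}$
$t = \frac{9213}{15841} \approx 0.58159$
$f{\left(-8,52 \right)} - t = \frac{-79 + 52}{-96 - 8} - \frac{9213}{15841} = \frac{1}{-104} \left(-27\right) - \frac{9213}{15841} = \left(- \frac{1}{104}\right) \left(-27\right) - \frac{9213}{15841} = \frac{27}{104} - \frac{9213}{15841} = - \frac{530445}{1647464}$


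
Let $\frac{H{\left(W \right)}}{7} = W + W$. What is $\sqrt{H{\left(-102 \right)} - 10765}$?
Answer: $i \sqrt{12193} \approx 110.42 i$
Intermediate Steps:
$H{\left(W \right)} = 14 W$ ($H{\left(W \right)} = 7 \left(W + W\right) = 7 \cdot 2 W = 14 W$)
$\sqrt{H{\left(-102 \right)} - 10765} = \sqrt{14 \left(-102\right) - 10765} = \sqrt{-1428 - 10765} = \sqrt{-12193} = i \sqrt{12193}$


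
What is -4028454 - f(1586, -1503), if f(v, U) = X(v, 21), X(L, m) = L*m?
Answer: -4061760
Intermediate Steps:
f(v, U) = 21*v (f(v, U) = v*21 = 21*v)
-4028454 - f(1586, -1503) = -4028454 - 21*1586 = -4028454 - 1*33306 = -4028454 - 33306 = -4061760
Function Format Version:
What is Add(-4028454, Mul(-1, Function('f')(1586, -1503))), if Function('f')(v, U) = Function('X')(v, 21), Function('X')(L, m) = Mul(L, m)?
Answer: -4061760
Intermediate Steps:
Function('f')(v, U) = Mul(21, v) (Function('f')(v, U) = Mul(v, 21) = Mul(21, v))
Add(-4028454, Mul(-1, Function('f')(1586, -1503))) = Add(-4028454, Mul(-1, Mul(21, 1586))) = Add(-4028454, Mul(-1, 33306)) = Add(-4028454, -33306) = -4061760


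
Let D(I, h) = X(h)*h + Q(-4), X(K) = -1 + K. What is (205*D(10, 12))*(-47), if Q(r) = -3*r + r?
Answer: -1348900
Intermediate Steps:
Q(r) = -2*r
D(I, h) = 8 + h*(-1 + h) (D(I, h) = (-1 + h)*h - 2*(-4) = h*(-1 + h) + 8 = 8 + h*(-1 + h))
(205*D(10, 12))*(-47) = (205*(8 + 12*(-1 + 12)))*(-47) = (205*(8 + 12*11))*(-47) = (205*(8 + 132))*(-47) = (205*140)*(-47) = 28700*(-47) = -1348900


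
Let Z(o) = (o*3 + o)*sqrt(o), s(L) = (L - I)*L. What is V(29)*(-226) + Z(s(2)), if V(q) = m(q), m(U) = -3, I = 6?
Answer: 678 - 64*I*sqrt(2) ≈ 678.0 - 90.51*I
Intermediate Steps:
V(q) = -3
s(L) = L*(-6 + L) (s(L) = (L - 1*6)*L = (L - 6)*L = (-6 + L)*L = L*(-6 + L))
Z(o) = 4*o**(3/2) (Z(o) = (3*o + o)*sqrt(o) = (4*o)*sqrt(o) = 4*o**(3/2))
V(29)*(-226) + Z(s(2)) = -3*(-226) + 4*(2*(-6 + 2))**(3/2) = 678 + 4*(2*(-4))**(3/2) = 678 + 4*(-8)**(3/2) = 678 + 4*(-16*I*sqrt(2)) = 678 - 64*I*sqrt(2)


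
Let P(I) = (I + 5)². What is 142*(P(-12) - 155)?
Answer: -15052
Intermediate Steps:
P(I) = (5 + I)²
142*(P(-12) - 155) = 142*((5 - 12)² - 155) = 142*((-7)² - 155) = 142*(49 - 155) = 142*(-106) = -15052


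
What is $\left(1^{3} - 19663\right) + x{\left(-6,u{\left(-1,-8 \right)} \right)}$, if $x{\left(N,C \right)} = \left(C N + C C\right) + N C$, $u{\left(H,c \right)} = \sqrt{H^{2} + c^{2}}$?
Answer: $-19597 - 12 \sqrt{65} \approx -19694.0$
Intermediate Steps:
$x{\left(N,C \right)} = C^{2} + 2 C N$ ($x{\left(N,C \right)} = \left(C N + C^{2}\right) + C N = \left(C^{2} + C N\right) + C N = C^{2} + 2 C N$)
$\left(1^{3} - 19663\right) + x{\left(-6,u{\left(-1,-8 \right)} \right)} = \left(1^{3} - 19663\right) + \sqrt{\left(-1\right)^{2} + \left(-8\right)^{2}} \left(\sqrt{\left(-1\right)^{2} + \left(-8\right)^{2}} + 2 \left(-6\right)\right) = \left(1 - 19663\right) + \sqrt{1 + 64} \left(\sqrt{1 + 64} - 12\right) = -19662 + \sqrt{65} \left(\sqrt{65} - 12\right) = -19662 + \sqrt{65} \left(-12 + \sqrt{65}\right)$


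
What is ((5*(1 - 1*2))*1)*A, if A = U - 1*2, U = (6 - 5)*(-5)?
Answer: 35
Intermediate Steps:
U = -5 (U = 1*(-5) = -5)
A = -7 (A = -5 - 1*2 = -5 - 2 = -7)
((5*(1 - 1*2))*1)*A = ((5*(1 - 1*2))*1)*(-7) = ((5*(1 - 2))*1)*(-7) = ((5*(-1))*1)*(-7) = -5*1*(-7) = -5*(-7) = 35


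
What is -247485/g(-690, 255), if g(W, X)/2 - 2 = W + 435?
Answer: 247485/506 ≈ 489.10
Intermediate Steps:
g(W, X) = 874 + 2*W (g(W, X) = 4 + 2*(W + 435) = 4 + 2*(435 + W) = 4 + (870 + 2*W) = 874 + 2*W)
-247485/g(-690, 255) = -247485/(874 + 2*(-690)) = -247485/(874 - 1380) = -247485/(-506) = -247485*(-1/506) = 247485/506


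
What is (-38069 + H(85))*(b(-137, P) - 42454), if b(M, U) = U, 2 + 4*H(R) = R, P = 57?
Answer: 6452526621/4 ≈ 1.6131e+9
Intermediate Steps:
H(R) = -1/2 + R/4
(-38069 + H(85))*(b(-137, P) - 42454) = (-38069 + (-1/2 + (1/4)*85))*(57 - 42454) = (-38069 + (-1/2 + 85/4))*(-42397) = (-38069 + 83/4)*(-42397) = -152193/4*(-42397) = 6452526621/4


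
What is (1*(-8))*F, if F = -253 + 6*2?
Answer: 1928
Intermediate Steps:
F = -241 (F = -253 + 12 = -241)
(1*(-8))*F = (1*(-8))*(-241) = -8*(-241) = 1928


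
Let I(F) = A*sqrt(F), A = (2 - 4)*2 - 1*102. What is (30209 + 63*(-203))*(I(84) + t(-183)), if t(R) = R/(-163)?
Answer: 3187860/163 - 3693040*sqrt(21) ≈ -1.6904e+7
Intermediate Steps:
A = -106 (A = -2*2 - 102 = -4 - 102 = -106)
I(F) = -106*sqrt(F)
t(R) = -R/163 (t(R) = R*(-1/163) = -R/163)
(30209 + 63*(-203))*(I(84) + t(-183)) = (30209 + 63*(-203))*(-212*sqrt(21) - 1/163*(-183)) = (30209 - 12789)*(-212*sqrt(21) + 183/163) = 17420*(-212*sqrt(21) + 183/163) = 17420*(183/163 - 212*sqrt(21)) = 3187860/163 - 3693040*sqrt(21)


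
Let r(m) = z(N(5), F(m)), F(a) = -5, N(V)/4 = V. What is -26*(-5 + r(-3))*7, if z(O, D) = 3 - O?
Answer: 4004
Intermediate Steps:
N(V) = 4*V
r(m) = -17 (r(m) = 3 - 4*5 = 3 - 1*20 = 3 - 20 = -17)
-26*(-5 + r(-3))*7 = -26*(-5 - 17)*7 = -(-572)*7 = -26*(-154) = 4004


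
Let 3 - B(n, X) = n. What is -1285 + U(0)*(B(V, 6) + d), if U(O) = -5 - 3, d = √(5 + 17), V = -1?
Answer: -1317 - 8*√22 ≈ -1354.5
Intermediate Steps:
B(n, X) = 3 - n
d = √22 ≈ 4.6904
U(O) = -8
-1285 + U(0)*(B(V, 6) + d) = -1285 - 8*((3 - 1*(-1)) + √22) = -1285 - 8*((3 + 1) + √22) = -1285 - 8*(4 + √22) = -1285 + (-32 - 8*√22) = -1317 - 8*√22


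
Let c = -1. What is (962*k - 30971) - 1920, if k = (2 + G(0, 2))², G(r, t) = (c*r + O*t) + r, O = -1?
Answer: -32891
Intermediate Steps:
G(r, t) = -t (G(r, t) = (-r - t) + r = -t)
k = 0 (k = (2 - 1*2)² = (2 - 2)² = 0² = 0)
(962*k - 30971) - 1920 = (962*0 - 30971) - 1920 = (0 - 30971) - 1920 = -30971 - 1920 = -32891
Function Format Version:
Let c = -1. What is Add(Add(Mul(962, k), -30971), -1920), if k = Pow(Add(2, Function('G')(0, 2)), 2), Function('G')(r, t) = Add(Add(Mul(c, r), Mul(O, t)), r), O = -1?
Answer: -32891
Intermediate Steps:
Function('G')(r, t) = Mul(-1, t) (Function('G')(r, t) = Add(Add(Mul(-1, r), Mul(-1, t)), r) = Mul(-1, t))
k = 0 (k = Pow(Add(2, Mul(-1, 2)), 2) = Pow(Add(2, -2), 2) = Pow(0, 2) = 0)
Add(Add(Mul(962, k), -30971), -1920) = Add(Add(Mul(962, 0), -30971), -1920) = Add(Add(0, -30971), -1920) = Add(-30971, -1920) = -32891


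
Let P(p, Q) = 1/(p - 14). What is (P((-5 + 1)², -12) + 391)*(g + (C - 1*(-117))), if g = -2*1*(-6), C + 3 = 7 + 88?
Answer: 173043/2 ≈ 86522.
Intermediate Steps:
C = 92 (C = -3 + (7 + 88) = -3 + 95 = 92)
g = 12 (g = -2*(-6) = 12)
P(p, Q) = 1/(-14 + p)
(P((-5 + 1)², -12) + 391)*(g + (C - 1*(-117))) = (1/(-14 + (-5 + 1)²) + 391)*(12 + (92 - 1*(-117))) = (1/(-14 + (-4)²) + 391)*(12 + (92 + 117)) = (1/(-14 + 16) + 391)*(12 + 209) = (1/2 + 391)*221 = (½ + 391)*221 = (783/2)*221 = 173043/2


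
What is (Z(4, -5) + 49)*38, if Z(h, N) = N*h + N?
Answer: 912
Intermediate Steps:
Z(h, N) = N + N*h
(Z(4, -5) + 49)*38 = (-5*(1 + 4) + 49)*38 = (-5*5 + 49)*38 = (-25 + 49)*38 = 24*38 = 912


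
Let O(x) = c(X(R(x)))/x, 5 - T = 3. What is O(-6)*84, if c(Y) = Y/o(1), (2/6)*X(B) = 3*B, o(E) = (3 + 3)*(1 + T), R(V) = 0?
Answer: 0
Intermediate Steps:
T = 2 (T = 5 - 1*3 = 5 - 3 = 2)
o(E) = 18 (o(E) = (3 + 3)*(1 + 2) = 6*3 = 18)
X(B) = 9*B (X(B) = 3*(3*B) = 9*B)
c(Y) = Y/18
O(x) = 0 (O(x) = ((9*0)/18)/x = ((1/18)*0)/x = 0/x = 0)
O(-6)*84 = 0*84 = 0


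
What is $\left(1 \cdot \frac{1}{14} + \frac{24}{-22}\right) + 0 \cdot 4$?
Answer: $- \frac{157}{154} \approx -1.0195$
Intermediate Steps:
$\left(1 \cdot \frac{1}{14} + \frac{24}{-22}\right) + 0 \cdot 4 = \left(1 \cdot \frac{1}{14} + 24 \left(- \frac{1}{22}\right)\right) + 0 = \left(\frac{1}{14} - \frac{12}{11}\right) + 0 = - \frac{157}{154} + 0 = - \frac{157}{154}$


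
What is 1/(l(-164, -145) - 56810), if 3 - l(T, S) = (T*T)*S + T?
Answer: 1/3843277 ≈ 2.6019e-7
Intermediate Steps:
l(T, S) = 3 - T - S*T² (l(T, S) = 3 - ((T*T)*S + T) = 3 - (T²*S + T) = 3 - (S*T² + T) = 3 - (T + S*T²) = 3 + (-T - S*T²) = 3 - T - S*T²)
1/(l(-164, -145) - 56810) = 1/((3 - 1*(-164) - 1*(-145)*(-164)²) - 56810) = 1/((3 + 164 - 1*(-145)*26896) - 56810) = 1/((3 + 164 + 3899920) - 56810) = 1/(3900087 - 56810) = 1/3843277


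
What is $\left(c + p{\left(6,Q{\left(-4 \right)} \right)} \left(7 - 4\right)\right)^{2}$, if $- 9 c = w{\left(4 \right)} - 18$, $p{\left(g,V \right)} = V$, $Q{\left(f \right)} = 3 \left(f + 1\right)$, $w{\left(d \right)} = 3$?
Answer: $\frac{5776}{9} \approx 641.78$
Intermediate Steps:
$Q{\left(f \right)} = 3 + 3 f$ ($Q{\left(f \right)} = 3 \left(1 + f\right) = 3 + 3 f$)
$c = \frac{5}{3}$ ($c = - \frac{3 - 18}{9} = \left(- \frac{1}{9}\right) \left(-15\right) = \frac{5}{3} \approx 1.6667$)
$\left(c + p{\left(6,Q{\left(-4 \right)} \right)} \left(7 - 4\right)\right)^{2} = \left(\frac{5}{3} + \left(3 + 3 \left(-4\right)\right) \left(7 - 4\right)\right)^{2} = \left(\frac{5}{3} + \left(3 - 12\right) 3\right)^{2} = \left(\frac{5}{3} - 27\right)^{2} = \left(- \frac{76}{3}\right)^{2} = \frac{5776}{9}$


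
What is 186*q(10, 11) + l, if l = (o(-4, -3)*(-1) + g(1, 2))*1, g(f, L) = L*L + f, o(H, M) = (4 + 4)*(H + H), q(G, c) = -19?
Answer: -3465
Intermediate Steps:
o(H, M) = 16*H (o(H, M) = 8*(2*H) = 16*H)
g(f, L) = f + L² (g(f, L) = L² + f = f + L²)
l = 69 (l = ((16*(-4))*(-1) + (1 + 2²))*1 = (-64*(-1) + (1 + 4))*1 = (64 + 5)*1 = 69*1 = 69)
186*q(10, 11) + l = 186*(-19) + 69 = -3534 + 69 = -3465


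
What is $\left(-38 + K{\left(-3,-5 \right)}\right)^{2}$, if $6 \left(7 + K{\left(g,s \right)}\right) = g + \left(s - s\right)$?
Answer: $\frac{8281}{4} \approx 2070.3$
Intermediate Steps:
$K{\left(g,s \right)} = -7 + \frac{g}{6}$ ($K{\left(g,s \right)} = -7 + \frac{g + \left(s - s\right)}{6} = -7 + \frac{g + 0}{6} = -7 + \frac{g}{6}$)
$\left(-38 + K{\left(-3,-5 \right)}\right)^{2} = \left(-38 + \left(-7 + \frac{1}{6} \left(-3\right)\right)\right)^{2} = \left(-38 - \frac{15}{2}\right)^{2} = \left(- \frac{91}{2}\right)^{2} = \frac{8281}{4}$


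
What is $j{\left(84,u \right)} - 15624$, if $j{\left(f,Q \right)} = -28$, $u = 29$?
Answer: $-15652$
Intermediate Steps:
$j{\left(84,u \right)} - 15624 = -28 - 15624 = -15652$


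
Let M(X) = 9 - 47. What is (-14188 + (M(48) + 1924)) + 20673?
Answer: 8371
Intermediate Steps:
M(X) = -38
(-14188 + (M(48) + 1924)) + 20673 = (-14188 + (-38 + 1924)) + 20673 = (-14188 + 1886) + 20673 = -12302 + 20673 = 8371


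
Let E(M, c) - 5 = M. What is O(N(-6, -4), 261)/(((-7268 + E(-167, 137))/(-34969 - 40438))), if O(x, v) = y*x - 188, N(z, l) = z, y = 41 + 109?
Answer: -41021408/3715 ≈ -11042.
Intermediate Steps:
y = 150
E(M, c) = 5 + M
O(x, v) = -188 + 150*x (O(x, v) = 150*x - 188 = -188 + 150*x)
O(N(-6, -4), 261)/(((-7268 + E(-167, 137))/(-34969 - 40438))) = (-188 + 150*(-6))/(((-7268 + (5 - 167))/(-34969 - 40438))) = (-188 - 900)/(((-7268 - 162)/(-75407))) = -1088/((-7430*(-1/75407))) = -1088/7430/75407 = -1088*75407/7430 = -41021408/3715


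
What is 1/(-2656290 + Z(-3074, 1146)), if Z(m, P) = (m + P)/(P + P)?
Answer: -573/1522054652 ≈ -3.7646e-7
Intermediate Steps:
Z(m, P) = (P + m)/(2*P) (Z(m, P) = (P + m)/((2*P)) = (P + m)*(1/(2*P)) = (P + m)/(2*P))
1/(-2656290 + Z(-3074, 1146)) = 1/(-2656290 + (½)*(1146 - 3074)/1146) = 1/(-2656290 + (½)*(1/1146)*(-1928)) = 1/(-2656290 - 482/573) = 1/(-1522054652/573) = -573/1522054652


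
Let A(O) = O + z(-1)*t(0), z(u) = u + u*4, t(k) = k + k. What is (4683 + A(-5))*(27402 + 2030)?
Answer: 137682896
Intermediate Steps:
t(k) = 2*k
z(u) = 5*u (z(u) = u + 4*u = 5*u)
A(O) = O (A(O) = O + (5*(-1))*(2*0) = O - 5*0 = O + 0 = O)
(4683 + A(-5))*(27402 + 2030) = (4683 - 5)*(27402 + 2030) = 4678*29432 = 137682896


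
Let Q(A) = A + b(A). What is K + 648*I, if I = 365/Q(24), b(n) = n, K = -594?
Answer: 8667/2 ≈ 4333.5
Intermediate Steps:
Q(A) = 2*A (Q(A) = A + A = 2*A)
I = 365/48 (I = 365/((2*24)) = 365/48 ≈ 7.6042)
K + 648*I = -594 + 648*(365/48) = -594 + 9855/2 = 8667/2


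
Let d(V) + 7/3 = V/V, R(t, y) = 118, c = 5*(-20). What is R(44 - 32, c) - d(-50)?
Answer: 358/3 ≈ 119.33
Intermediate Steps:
c = -100
d(V) = -4/3 (d(V) = -7/3 + V/V = -7/3 + 1 = -4/3)
R(44 - 32, c) - d(-50) = 118 - 1*(-4/3) = 118 + 4/3 = 358/3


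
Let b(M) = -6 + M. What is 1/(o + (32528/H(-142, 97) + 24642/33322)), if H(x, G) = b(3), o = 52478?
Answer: 49983/2081095829 ≈ 2.4018e-5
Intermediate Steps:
H(x, G) = -3 (H(x, G) = -6 + 3 = -3)
1/(o + (32528/H(-142, 97) + 24642/33322)) = 1/(52478 + (32528/(-3) + 24642/33322)) = 1/(52478 + (32528*(-1/3) + 24642*(1/33322))) = 1/(52478 + (-32528/3 + 12321/16661)) = 1/(52478 - 541912045/49983) = 1/(2081095829/49983) = 49983/2081095829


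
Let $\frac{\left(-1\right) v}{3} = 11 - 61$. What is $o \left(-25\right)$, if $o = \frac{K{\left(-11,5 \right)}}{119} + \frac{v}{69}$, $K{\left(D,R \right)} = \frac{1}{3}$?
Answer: $- \frac{446825}{8211} \approx -54.418$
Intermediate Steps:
$v = 150$ ($v = - 3 \left(11 - 61\right) = \left(-3\right) \left(-50\right) = 150$)
$K{\left(D,R \right)} = \frac{1}{3}$
$o = \frac{17873}{8211}$ ($o = \frac{1}{3 \cdot 119} + \frac{150}{69} = \frac{1}{3} \cdot \frac{1}{119} + 150 \cdot \frac{1}{69} = \frac{1}{357} + \frac{50}{23} = \frac{17873}{8211} \approx 2.1767$)
$o \left(-25\right) = \frac{17873}{8211} \left(-25\right) = - \frac{446825}{8211}$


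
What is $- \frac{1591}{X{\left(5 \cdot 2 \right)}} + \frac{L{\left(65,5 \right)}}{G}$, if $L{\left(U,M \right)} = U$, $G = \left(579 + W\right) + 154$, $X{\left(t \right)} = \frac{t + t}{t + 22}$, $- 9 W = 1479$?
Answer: $- \frac{21712993}{8530} \approx -2545.5$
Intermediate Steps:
$W = - \frac{493}{3}$ ($W = \left(- \frac{1}{9}\right) 1479 = - \frac{493}{3} \approx -164.33$)
$X{\left(t \right)} = \frac{2 t}{22 + t}$
$G = \frac{1706}{3}$ ($G = \left(579 - \frac{493}{3}\right) + 154 = \frac{1244}{3} + 154 = \frac{1706}{3} \approx 568.67$)
$- \frac{1591}{X{\left(5 \cdot 2 \right)}} + \frac{L{\left(65,5 \right)}}{G} = - \frac{1591}{2 \cdot 5 \cdot 2 \frac{1}{22 + 5 \cdot 2}} + \frac{65}{\frac{1706}{3}} = - \frac{1591}{2 \cdot 10 \frac{1}{22 + 10}} + 65 \cdot \frac{3}{1706} = - \frac{1591}{2 \cdot 10 \cdot \frac{1}{32}} + \frac{195}{1706} = - \frac{1591}{\frac{5}{8}} + \frac{195}{1706} = \left(-1591\right) \frac{8}{5} + \frac{195}{1706} = - \frac{12728}{5} + \frac{195}{1706} = - \frac{21712993}{8530}$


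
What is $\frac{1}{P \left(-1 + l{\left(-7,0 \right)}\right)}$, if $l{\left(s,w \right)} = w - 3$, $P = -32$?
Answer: $\frac{1}{128} \approx 0.0078125$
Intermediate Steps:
$l{\left(s,w \right)} = -3 + w$
$\frac{1}{P \left(-1 + l{\left(-7,0 \right)}\right)} = \frac{1}{\left(-32\right) \left(-1 + \left(-3 + 0\right)\right)} = \frac{1}{\left(-32\right) \left(-1 - 3\right)} = \frac{1}{\left(-32\right) \left(-4\right)} = \frac{1}{128}$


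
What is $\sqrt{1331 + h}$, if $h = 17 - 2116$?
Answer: $16 i \sqrt{3} \approx 27.713 i$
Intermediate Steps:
$h = -2099$ ($h = 17 - 2116 = -2099$)
$\sqrt{1331 + h} = \sqrt{1331 - 2099} = \sqrt{-768} = 16 i \sqrt{3}$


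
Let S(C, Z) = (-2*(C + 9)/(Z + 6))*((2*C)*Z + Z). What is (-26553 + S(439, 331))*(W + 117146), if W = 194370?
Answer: -83996758366140/337 ≈ -2.4925e+11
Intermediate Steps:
S(C, Z) = -2*(9 + C)*(Z + 2*C*Z)/(6 + Z) (S(C, Z) = (-2*(9 + C)/(6 + Z))*(2*C*Z + Z) = (-2*(9 + C)/(6 + Z))*(Z + 2*C*Z) = -2*(9 + C)*(Z + 2*C*Z)/(6 + Z))
(-26553 + S(439, 331))*(W + 117146) = (-26553 - 2*331*(9 + 2*439² + 19*439)/(6 + 331))*(194370 + 117146) = (-26553 - 2*331*(9 + 2*192721 + 8341)/337)*311516 = (-26553 - 2*331*1/337*(9 + 385442 + 8341))*311516 = (-26553 - 2*331*1/337*393792)*311516 = (-26553 - 260690304/337)*311516 = -269638665/337*311516 = -83996758366140/337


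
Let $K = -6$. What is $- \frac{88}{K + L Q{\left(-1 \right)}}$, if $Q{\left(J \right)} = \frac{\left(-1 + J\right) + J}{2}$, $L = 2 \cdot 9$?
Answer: $\frac{8}{3} \approx 2.6667$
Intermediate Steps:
$L = 18$
$Q{\left(J \right)} = - \frac{1}{2} + J$ ($Q{\left(J \right)} = \left(-1 + 2 J\right) \frac{1}{2} = - \frac{1}{2} + J$)
$- \frac{88}{K + L Q{\left(-1 \right)}} = - \frac{88}{-6 + 18 \left(- \frac{1}{2} - 1\right)} = - \frac{88}{-6 + 18 \left(- \frac{3}{2}\right)} = - \frac{88}{-6 - 27} = - \frac{88}{-33} = \left(-88\right) \left(- \frac{1}{33}\right) = \frac{8}{3}$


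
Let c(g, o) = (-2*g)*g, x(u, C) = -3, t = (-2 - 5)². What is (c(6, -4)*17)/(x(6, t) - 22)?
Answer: 1224/25 ≈ 48.960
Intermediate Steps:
t = 49 (t = (-7)² = 49)
c(g, o) = -2*g²
(c(6, -4)*17)/(x(6, t) - 22) = (-2*6²*17)/(-3 - 22) = (-2*36*17)/(-25) = -72*17*(-1/25) = -1224*(-1/25) = 1224/25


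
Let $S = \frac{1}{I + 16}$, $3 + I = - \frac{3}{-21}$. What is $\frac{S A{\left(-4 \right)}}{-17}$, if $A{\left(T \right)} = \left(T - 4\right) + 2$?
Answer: $\frac{21}{782} \approx 0.026854$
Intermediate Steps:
$I = - \frac{20}{7}$ ($I = -3 - \frac{3}{-21} = -3 - - \frac{1}{7} = -3 + \frac{1}{7} = - \frac{20}{7} \approx -2.8571$)
$S = \frac{7}{92}$ ($S = \frac{1}{- \frac{20}{7} + 16} = \frac{1}{\frac{92}{7}} = \frac{7}{92} \approx 0.076087$)
$A{\left(T \right)} = -2 + T$ ($A{\left(T \right)} = \left(-4 + T\right) + 2 = -2 + T$)
$\frac{S A{\left(-4 \right)}}{-17} = \frac{\frac{7}{92} \left(-2 - 4\right)}{-17} = \frac{7}{92} \left(-6\right) \left(- \frac{1}{17}\right) = \left(- \frac{21}{46}\right) \left(- \frac{1}{17}\right) = \frac{21}{782}$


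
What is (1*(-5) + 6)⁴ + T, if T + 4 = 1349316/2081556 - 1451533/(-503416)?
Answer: 15473575081/29108016536 ≈ 0.53159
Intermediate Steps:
T = -13634441455/29108016536 (T = -4 + (1349316/2081556 - 1451533/(-503416)) = -4 + (1349316*(1/2081556) - 1451533*(-1/503416)) = -4 + (37481/57821 + 1451533/503416) = -4 + 102797624689/29108016536 = -13634441455/29108016536 ≈ -0.46841)
(1*(-5) + 6)⁴ + T = (1*(-5) + 6)⁴ - 13634441455/29108016536 = (-5 + 6)⁴ - 13634441455/29108016536 = 1⁴ - 13634441455/29108016536 = 1 - 13634441455/29108016536 = 15473575081/29108016536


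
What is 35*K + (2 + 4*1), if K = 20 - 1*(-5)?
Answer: 881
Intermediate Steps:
K = 25 (K = 20 + 5 = 25)
35*K + (2 + 4*1) = 35*25 + (2 + 4*1) = 875 + (2 + 4) = 875 + 6 = 881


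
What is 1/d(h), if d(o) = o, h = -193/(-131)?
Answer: 131/193 ≈ 0.67876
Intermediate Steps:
h = 193/131 (h = -193*(-1/131) = 193/131 ≈ 1.4733)
1/d(h) = 1/(193/131) = 131/193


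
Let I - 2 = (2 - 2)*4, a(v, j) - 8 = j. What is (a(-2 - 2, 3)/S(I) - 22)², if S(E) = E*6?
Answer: 64009/144 ≈ 444.51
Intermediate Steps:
a(v, j) = 8 + j
I = 2 (I = 2 + (2 - 2)*4 = 2 + 0*4 = 2 + 0 = 2)
S(E) = 6*E
(a(-2 - 2, 3)/S(I) - 22)² = ((8 + 3)/((6*2)) - 22)² = (11/12 - 22)² = (-253/12)² = 64009/144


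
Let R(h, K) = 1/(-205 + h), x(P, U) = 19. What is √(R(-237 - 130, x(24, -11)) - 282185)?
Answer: I*√23081604403/286 ≈ 531.21*I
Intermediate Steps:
√(R(-237 - 130, x(24, -11)) - 282185) = √(1/(-205 + (-237 - 130)) - 282185) = √(1/(-205 - 367) - 282185) = √(1/(-572) - 282185) = √(-1/572 - 282185) = √(-161409821/572) = I*√23081604403/286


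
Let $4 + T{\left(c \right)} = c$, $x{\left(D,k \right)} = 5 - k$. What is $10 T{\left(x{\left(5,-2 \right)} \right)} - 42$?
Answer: $-12$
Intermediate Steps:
$T{\left(c \right)} = -4 + c$
$10 T{\left(x{\left(5,-2 \right)} \right)} - 42 = 10 \left(-4 + \left(5 - -2\right)\right) - 42 = 10 \left(-4 + \left(5 + 2\right)\right) - 42 = 10 \left(-4 + 7\right) - 42 = 10 \cdot 3 - 42 = 30 - 42 = -12$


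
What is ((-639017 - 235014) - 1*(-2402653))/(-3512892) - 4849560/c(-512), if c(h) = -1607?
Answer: 8516762015983/2822608722 ≈ 3017.3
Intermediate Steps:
((-639017 - 235014) - 1*(-2402653))/(-3512892) - 4849560/c(-512) = ((-639017 - 235014) - 1*(-2402653))/(-3512892) - 4849560/(-1607) = (-874031 + 2402653)*(-1/3512892) - 4849560*(-1/1607) = 1528622*(-1/3512892) + 4849560/1607 = -764311/1756446 + 4849560/1607 = 8516762015983/2822608722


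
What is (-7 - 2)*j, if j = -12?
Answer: 108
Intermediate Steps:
(-7 - 2)*j = (-7 - 2)*(-12) = -9*(-12) = 108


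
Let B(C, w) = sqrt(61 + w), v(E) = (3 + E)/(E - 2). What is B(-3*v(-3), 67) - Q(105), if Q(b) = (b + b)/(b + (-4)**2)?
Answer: -210/121 + 8*sqrt(2) ≈ 9.5782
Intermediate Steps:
v(E) = (3 + E)/(-2 + E)
Q(b) = 2*b/(16 + b) (Q(b) = (2*b)/(b + 16) = (2*b)/(16 + b) = 2*b/(16 + b))
B(-3*v(-3), 67) - Q(105) = sqrt(61 + 67) - 2*105/(16 + 105) = sqrt(128) - 2*105/121 = 8*sqrt(2) - 2*105/121 = 8*sqrt(2) - 1*210/121 = 8*sqrt(2) - 210/121 = -210/121 + 8*sqrt(2)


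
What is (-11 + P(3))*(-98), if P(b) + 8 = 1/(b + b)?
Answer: 5537/3 ≈ 1845.7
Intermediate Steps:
P(b) = -8 + 1/(2*b) (P(b) = -8 + 1/(b + b) = -8 + 1/(2*b))
(-11 + P(3))*(-98) = (-11 + (-8 + (½)/3))*(-98) = (-11 + (-8 + (½)*(⅓)))*(-98) = (-11 + (-8 + ⅙))*(-98) = (-11 - 47/6)*(-98) = -113/6*(-98) = 5537/3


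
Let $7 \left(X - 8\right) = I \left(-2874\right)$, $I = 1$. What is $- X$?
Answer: $\frac{2818}{7} \approx 402.57$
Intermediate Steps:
$X = - \frac{2818}{7}$ ($X = 8 + \frac{1 \left(-2874\right)}{7} = 8 + \frac{1}{7} \left(-2874\right) = 8 - \frac{2874}{7} = - \frac{2818}{7} \approx -402.57$)
$- X = \left(-1\right) \left(- \frac{2818}{7}\right) = \frac{2818}{7}$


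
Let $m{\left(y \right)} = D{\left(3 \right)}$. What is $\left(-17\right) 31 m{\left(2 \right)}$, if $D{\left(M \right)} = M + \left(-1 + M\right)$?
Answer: $-2635$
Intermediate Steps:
$D{\left(M \right)} = -1 + 2 M$
$m{\left(y \right)} = 5$ ($m{\left(y \right)} = -1 + 2 \cdot 3 = -1 + 6 = 5$)
$\left(-17\right) 31 m{\left(2 \right)} = \left(-17\right) 31 \cdot 5 = \left(-527\right) 5 = -2635$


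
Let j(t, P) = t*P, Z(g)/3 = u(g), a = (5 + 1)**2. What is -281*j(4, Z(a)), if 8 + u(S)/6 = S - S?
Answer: 161856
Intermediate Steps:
a = 36 (a = 6**2 = 36)
u(S) = -48 (u(S) = -48 + 6*(S - S) = -48 + 6*0 = -48 + 0 = -48)
Z(g) = -144 (Z(g) = 3*(-48) = -144)
j(t, P) = P*t
-281*j(4, Z(a)) = -(-40464)*4 = -281*(-576) = 161856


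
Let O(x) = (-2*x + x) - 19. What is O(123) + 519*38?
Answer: 19580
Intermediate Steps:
O(x) = -19 - x (O(x) = -x - 19 = -19 - x)
O(123) + 519*38 = (-19 - 1*123) + 519*38 = (-19 - 123) + 19722 = -142 + 19722 = 19580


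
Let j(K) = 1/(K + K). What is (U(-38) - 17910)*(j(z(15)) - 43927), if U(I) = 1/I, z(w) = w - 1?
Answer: 837084003855/1064 ≈ 7.8673e+8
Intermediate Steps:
z(w) = -1 + w
j(K) = 1/(2*K)
(U(-38) - 17910)*(j(z(15)) - 43927) = (1/(-38) - 17910)*(1/(2*(-1 + 15)) - 43927) = (-1/38 - 17910)*((½)/14 - 43927) = -680581*((½)*(1/14) - 43927)/38 = -680581*(1/28 - 43927)/38 = -680581/38*(-1229955/28) = 837084003855/1064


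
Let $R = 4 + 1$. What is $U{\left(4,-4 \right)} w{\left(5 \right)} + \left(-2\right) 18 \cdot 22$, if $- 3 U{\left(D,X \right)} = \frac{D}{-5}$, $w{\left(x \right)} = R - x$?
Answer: $-792$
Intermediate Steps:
$R = 5$
$w{\left(x \right)} = 5 - x$
$U{\left(D,X \right)} = \frac{D}{15}$ ($U{\left(D,X \right)} = - \frac{D \frac{1}{-5}}{3} = - \frac{D \left(- \frac{1}{5}\right)}{3} = - \frac{\left(- \frac{1}{5}\right) D}{3} = \frac{D}{15}$)
$U{\left(4,-4 \right)} w{\left(5 \right)} + \left(-2\right) 18 \cdot 22 = \frac{1}{15} \cdot 4 \left(5 - 5\right) + \left(-2\right) 18 \cdot 22 = \frac{4 \left(5 - 5\right)}{15} - 792 = \frac{4}{15} \cdot 0 - 792 = 0 - 792 = -792$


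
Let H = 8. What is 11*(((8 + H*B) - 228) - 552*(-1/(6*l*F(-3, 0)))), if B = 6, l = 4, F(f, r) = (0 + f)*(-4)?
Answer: -22451/12 ≈ -1870.9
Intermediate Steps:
F(f, r) = -4*f (F(f, r) = f*(-4) = -4*f)
11*(((8 + H*B) - 228) - 552*(-1/(6*l*F(-3, 0)))) = 11*(((8 + 8*6) - 228) - 552/((-4*(-3)*(-6))*4)) = 11*(((8 + 48) - 228) - 552/((12*(-6))*4)) = 11*((56 - 228) - 552/((-72*4))) = 11*(-172 - 552/(-288)) = 11*(-172 - 552*(-1/288)) = 11*(-172 + 23/12) = 11*(-2041/12) = -22451/12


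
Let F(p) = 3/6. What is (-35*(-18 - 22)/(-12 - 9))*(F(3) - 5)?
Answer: 300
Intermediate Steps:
F(p) = ½ (F(p) = 3*(⅙) = ½)
(-35*(-18 - 22)/(-12 - 9))*(F(3) - 5) = (-35*(-18 - 22)/(-12 - 9))*(½ - 5) = -(-1400)/(-21)*(-9/2) = -(-1400)*(-1)/21*(-9/2) = -35*40/21*(-9/2) = -200/3*(-9/2) = 300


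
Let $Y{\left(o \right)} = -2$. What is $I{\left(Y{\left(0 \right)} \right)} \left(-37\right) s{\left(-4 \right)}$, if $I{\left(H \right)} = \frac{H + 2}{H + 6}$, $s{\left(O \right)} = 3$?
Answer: $0$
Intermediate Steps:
$I{\left(H \right)} = \frac{2 + H}{6 + H}$
$I{\left(Y{\left(0 \right)} \right)} \left(-37\right) s{\left(-4 \right)} = \frac{2 - 2}{6 - 2} \left(-37\right) 3 = \frac{1}{4} \cdot 0 \left(-37\right) 3 = 0 \left(-37\right) 3 = 0 \cdot 3 = 0$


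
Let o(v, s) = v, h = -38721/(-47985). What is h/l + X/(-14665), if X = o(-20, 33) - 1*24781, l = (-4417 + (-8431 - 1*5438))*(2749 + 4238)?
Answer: 1448087649344041/856264080357210 ≈ 1.6912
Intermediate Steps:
h = 12907/15995 (h = -38721*(-1/47985) = 12907/15995 ≈ 0.80694)
l = -127764282 (l = (-4417 + (-8431 - 5438))*6987 = (-4417 - 13869)*6987 = -18286*6987 = -127764282)
X = -24801 (X = -20 - 1*24781 = -20 - 24781 = -24801)
h/l + X/(-14665) = (12907/15995)/(-127764282) - 24801/(-14665) = (12907/15995)*(-1/127764282) - 24801*(-1/14665) = -12907/2043589690590 + 3543/2095 = 1448087649344041/856264080357210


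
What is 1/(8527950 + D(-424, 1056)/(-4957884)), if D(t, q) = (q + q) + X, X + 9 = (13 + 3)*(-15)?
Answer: 550876/4697842983993 ≈ 1.1726e-7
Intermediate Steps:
X = -249 (X = -9 + (13 + 3)*(-15) = -9 + 16*(-15) = -9 - 240 = -249)
D(t, q) = -249 + 2*q (D(t, q) = (q + q) - 249 = 2*q - 249 = -249 + 2*q)
1/(8527950 + D(-424, 1056)/(-4957884)) = 1/(8527950 + (-249 + 2*1056)/(-4957884)) = 1/(8527950 + (-249 + 2112)*(-1/4957884)) = 1/(8527950 + 1863*(-1/4957884)) = 1/(8527950 - 207/550876) = 1/(4697842983993/550876) = 550876/4697842983993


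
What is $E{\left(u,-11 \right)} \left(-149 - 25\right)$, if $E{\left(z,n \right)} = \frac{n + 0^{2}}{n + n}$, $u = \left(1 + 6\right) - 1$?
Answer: $-87$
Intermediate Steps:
$u = 6$ ($u = 7 - 1 = 6$)
$E{\left(z,n \right)} = \frac{1}{2}$ ($E{\left(z,n \right)} = \frac{n + 0}{2 n} = n \frac{1}{2 n} = \frac{1}{2}$)
$E{\left(u,-11 \right)} \left(-149 - 25\right) = \frac{-149 - 25}{2} = \frac{1}{2} \left(-174\right) = -87$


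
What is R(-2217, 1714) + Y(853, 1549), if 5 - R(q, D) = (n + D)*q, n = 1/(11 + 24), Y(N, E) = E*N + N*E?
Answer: 225491012/35 ≈ 6.4426e+6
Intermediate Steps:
Y(N, E) = 2*E*N (Y(N, E) = E*N + E*N = 2*E*N)
n = 1/35 ≈ 0.028571
R(q, D) = 5 - q*(1/35 + D) (R(q, D) = 5 - (1/35 + D)*q = 5 - q*(1/35 + D))
R(-2217, 1714) + Y(853, 1549) = (5 - 1/35*(-2217) - 1*1714*(-2217)) + 2*1549*853 = (5 + 2217/35 + 3799938) + 2642594 = 133000222/35 + 2642594 = 225491012/35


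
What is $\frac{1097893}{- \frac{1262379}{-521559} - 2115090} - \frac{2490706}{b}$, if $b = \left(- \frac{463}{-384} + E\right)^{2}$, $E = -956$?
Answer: $- \frac{160708357342666613096721}{49430226639597189474737} \approx -3.2512$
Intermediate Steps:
$b = \frac{134425622881}{147456}$ ($b = \left(- \frac{463}{-384} - 956\right)^{2} = \left(\left(-463\right) \left(- \frac{1}{384}\right) - 956\right)^{2} = \left(\frac{463}{384} - 956\right)^{2} = \left(- \frac{366641}{384}\right)^{2} = \frac{134425622881}{147456} \approx 9.1163 \cdot 10^{5}$)
$\frac{1097893}{- \frac{1262379}{-521559} - 2115090} - \frac{2490706}{b} = \frac{1097893}{- \frac{1262379}{-521559} - 2115090} - \frac{2490706}{\frac{134425622881}{147456}} = \frac{1097893}{\left(-1262379\right) \left(- \frac{1}{521559}\right) - 2115090} - \frac{367269543936}{134425622881} = \frac{1097893}{\frac{420793}{173853} - 2115090} - \frac{367269543936}{134425622881} = \frac{1097893}{- \frac{367714320977}{173853}} - \frac{367269543936}{134425622881} = 1097893 \left(- \frac{173853}{367714320977}\right) - \frac{367269543936}{134425622881} = - \frac{190871991729}{367714320977} - \frac{367269543936}{134425622881} = - \frac{160708357342666613096721}{49430226639597189474737}$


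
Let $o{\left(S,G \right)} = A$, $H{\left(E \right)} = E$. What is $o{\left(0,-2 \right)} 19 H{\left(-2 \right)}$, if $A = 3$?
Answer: $-114$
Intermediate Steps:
$o{\left(S,G \right)} = 3$
$o{\left(0,-2 \right)} 19 H{\left(-2 \right)} = 3 \cdot 19 \left(-2\right) = 57 \left(-2\right) = -114$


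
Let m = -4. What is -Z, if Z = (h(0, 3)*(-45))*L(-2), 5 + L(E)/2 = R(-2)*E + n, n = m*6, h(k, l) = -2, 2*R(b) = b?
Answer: 4860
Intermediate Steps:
R(b) = b/2
n = -24 (n = -4*6 = -24)
L(E) = -58 - 2*E (L(E) = -10 + 2*(((½)*(-2))*E - 24) = -10 + 2*(-E - 24) = -10 + 2*(-24 - E) = -10 + (-48 - 2*E) = -58 - 2*E)
Z = -4860 (Z = (-2*(-45))*(-58 - 2*(-2)) = 90*(-58 + 4) = 90*(-54) = -4860)
-Z = -1*(-4860) = 4860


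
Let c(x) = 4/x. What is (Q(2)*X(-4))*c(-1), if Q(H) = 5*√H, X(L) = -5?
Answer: 100*√2 ≈ 141.42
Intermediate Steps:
(Q(2)*X(-4))*c(-1) = ((5*√2)*(-5))*(4/(-1)) = (-25*√2)*(4*(-1)) = -25*√2*(-4) = 100*√2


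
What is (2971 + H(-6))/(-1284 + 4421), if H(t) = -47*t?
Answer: 3253/3137 ≈ 1.0370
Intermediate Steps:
(2971 + H(-6))/(-1284 + 4421) = (2971 - 47*(-6))/(-1284 + 4421) = (2971 + 282)/3137 = 3253*(1/3137) = 3253/3137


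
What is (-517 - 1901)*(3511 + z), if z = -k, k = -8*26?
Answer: -8992542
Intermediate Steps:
k = -208
z = 208 (z = -1*(-208) = 208)
(-517 - 1901)*(3511 + z) = (-517 - 1901)*(3511 + 208) = -2418*3719 = -8992542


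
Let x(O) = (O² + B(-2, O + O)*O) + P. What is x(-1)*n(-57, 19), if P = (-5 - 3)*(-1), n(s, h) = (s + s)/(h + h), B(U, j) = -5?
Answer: -42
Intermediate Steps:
n(s, h) = s/h (n(s, h) = (2*s)/((2*h)) = (2*s)*(1/(2*h)) = s/h)
P = 8 (P = -8*(-1) = 8)
x(O) = 8 + O² - 5*O (x(O) = (O² - 5*O) + 8 = 8 + O² - 5*O)
x(-1)*n(-57, 19) = (8 + (-1)² - 5*(-1))*(-57/19) = (8 + 1 + 5)*(-57*1/19) = 14*(-3) = -42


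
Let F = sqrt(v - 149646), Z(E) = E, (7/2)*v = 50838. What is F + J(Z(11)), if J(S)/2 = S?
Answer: 22 + 3*I*sqrt(735658)/7 ≈ 22.0 + 367.59*I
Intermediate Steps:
v = 101676/7 (v = (2/7)*50838 = 101676/7 ≈ 14525.)
J(S) = 2*S
F = 3*I*sqrt(735658)/7 (F = sqrt(101676/7 - 149646) = sqrt(-945846/7) = 3*I*sqrt(735658)/7 ≈ 367.59*I)
F + J(Z(11)) = 3*I*sqrt(735658)/7 + 2*11 = 3*I*sqrt(735658)/7 + 22 = 22 + 3*I*sqrt(735658)/7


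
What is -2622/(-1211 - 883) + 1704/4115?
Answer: 2392951/1436135 ≈ 1.6662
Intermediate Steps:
-2622/(-1211 - 883) + 1704/4115 = -2622/(-2094) + 1704*(1/4115) = -2622*(-1/2094) + 1704/4115 = 437/349 + 1704/4115 = 2392951/1436135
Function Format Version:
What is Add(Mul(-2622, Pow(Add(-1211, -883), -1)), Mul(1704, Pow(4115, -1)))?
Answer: Rational(2392951, 1436135) ≈ 1.6662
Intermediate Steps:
Add(Mul(-2622, Pow(Add(-1211, -883), -1)), Mul(1704, Pow(4115, -1))) = Add(Mul(-2622, Pow(-2094, -1)), Mul(1704, Rational(1, 4115))) = Add(Mul(-2622, Rational(-1, 2094)), Rational(1704, 4115)) = Add(Rational(437, 349), Rational(1704, 4115)) = Rational(2392951, 1436135)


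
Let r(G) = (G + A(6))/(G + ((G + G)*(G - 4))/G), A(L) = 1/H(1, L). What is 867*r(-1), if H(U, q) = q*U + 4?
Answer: 7803/110 ≈ 70.936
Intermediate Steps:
H(U, q) = 4 + U*q (H(U, q) = U*q + 4 = 4 + U*q)
A(L) = 1/(4 + L) (A(L) = 1/(4 + 1*L) = 1/(4 + L))
r(G) = (⅒ + G)/(-8 + 3*G) (r(G) = (G + 1/(4 + 6))/(G + ((G + G)*(G - 4))/G) = (G + 1/10)/(G + ((2*G)*(-4 + G))/G) = (G + ⅒)/(G + (2*G*(-4 + G))/G) = (⅒ + G)/(G + (-8 + 2*G)) = (⅒ + G)/(-8 + 3*G))
867*r(-1) = 867*((1 + 10*(-1))/(10*(-8 + 3*(-1)))) = 867*((1 - 10)/(10*(-8 - 3))) = 867*((⅒)*(-9)/(-11)) = 867*((⅒)*(-1/11)*(-9)) = 867*(9/110) = 7803/110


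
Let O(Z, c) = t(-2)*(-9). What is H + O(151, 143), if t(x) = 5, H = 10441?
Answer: 10396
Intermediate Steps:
O(Z, c) = -45 (O(Z, c) = 5*(-9) = -45)
H + O(151, 143) = 10441 - 45 = 10396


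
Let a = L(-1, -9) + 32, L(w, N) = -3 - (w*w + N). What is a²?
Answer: 1369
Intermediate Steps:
L(w, N) = -3 - N - w² (L(w, N) = -3 - (w² + N) = -3 - (N + w²) = -3 + (-N - w²) = -3 - N - w²)
a = 37 (a = (-3 - 1*(-9) - 1*(-1)²) + 32 = (-3 + 9 - 1*1) + 32 = (-3 + 9 - 1) + 32 = 5 + 32 = 37)
a² = 37² = 1369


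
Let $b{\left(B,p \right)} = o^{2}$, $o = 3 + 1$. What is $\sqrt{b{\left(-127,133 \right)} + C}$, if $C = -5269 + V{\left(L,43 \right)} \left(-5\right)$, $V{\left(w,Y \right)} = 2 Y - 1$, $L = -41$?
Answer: $i \sqrt{5678} \approx 75.353 i$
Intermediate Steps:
$V{\left(w,Y \right)} = -1 + 2 Y$
$o = 4$
$b{\left(B,p \right)} = 16$ ($b{\left(B,p \right)} = 4^{2} = 16$)
$C = -5694$ ($C = -5269 + \left(-1 + 2 \cdot 43\right) \left(-5\right) = -5269 + \left(-1 + 86\right) \left(-5\right) = -5269 + 85 \left(-5\right) = -5269 - 425 = -5694$)
$\sqrt{b{\left(-127,133 \right)} + C} = \sqrt{16 - 5694} = \sqrt{-5678} = i \sqrt{5678}$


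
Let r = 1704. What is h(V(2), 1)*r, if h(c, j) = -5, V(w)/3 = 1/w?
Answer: -8520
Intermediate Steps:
V(w) = 3/w (V(w) = 3*(1/w) = 3/w)
h(V(2), 1)*r = -5*1704 = -8520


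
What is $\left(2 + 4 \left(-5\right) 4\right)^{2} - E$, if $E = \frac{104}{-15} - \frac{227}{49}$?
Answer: $\frac{4480241}{735} \approx 6095.6$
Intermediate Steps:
$E = - \frac{8501}{735}$ ($E = 104 \left(- \frac{1}{15}\right) - \frac{227}{49} = - \frac{104}{15} - \frac{227}{49} = - \frac{8501}{735} \approx -11.566$)
$\left(2 + 4 \left(-5\right) 4\right)^{2} - E = \left(2 + 4 \left(-5\right) 4\right)^{2} - - \frac{8501}{735} = \left(2 - 80\right)^{2} + \frac{8501}{735} = \left(-78\right)^{2} + \frac{8501}{735} = 6084 + \frac{8501}{735} = \frac{4480241}{735}$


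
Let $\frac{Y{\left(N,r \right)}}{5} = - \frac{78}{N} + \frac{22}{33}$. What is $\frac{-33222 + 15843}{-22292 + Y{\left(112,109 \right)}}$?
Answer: $\frac{2919672}{3745081} \approx 0.7796$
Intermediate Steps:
$Y{\left(N,r \right)} = \frac{10}{3} - \frac{390}{N}$ ($Y{\left(N,r \right)} = 5 \left(- \frac{78}{N} + \frac{22}{33}\right) = 5 \left(- \frac{78}{N} + 22 \cdot \frac{1}{33}\right) = 5 \left(- \frac{78}{N} + \frac{2}{3}\right) = 5 \left(\frac{2}{3} - \frac{78}{N}\right) = \frac{10}{3} - \frac{390}{N}$)
$\frac{-33222 + 15843}{-22292 + Y{\left(112,109 \right)}} = \frac{-33222 + 15843}{-22292 + \left(\frac{10}{3} - \frac{390}{112}\right)} = - \frac{17379}{-22292 + \left(\frac{10}{3} - \frac{195}{56}\right)} = - \frac{17379}{-22292 - \frac{25}{168}} = - \frac{17379}{- \frac{3745081}{168}} = \left(-17379\right) \left(- \frac{168}{3745081}\right) = \frac{2919672}{3745081}$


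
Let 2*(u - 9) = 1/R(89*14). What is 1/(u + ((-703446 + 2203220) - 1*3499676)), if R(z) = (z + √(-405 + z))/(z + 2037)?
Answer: -2550/5099723867 ≈ -5.0003e-7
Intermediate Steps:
R(z) = (z + √(-405 + z))/(2037 + z)
u = 26233/2550 (u = 9 + 1/(2*(((89*14 + √(-405 + 89*14))/(2037 + 89*14)))) = 9 + 1/(2*(((1246 + √(-405 + 1246))/(2037 + 1246)))) = 9 + 1/(2*(((1246 + √841)/3283))) = 9 + 1/(2*(((1246 + 29)/3283))) = 9 + 1/(2*(((1/3283)*1275))) = 9 + 1/(2*(1275/3283)) = 9 + (½)*(3283/1275) = 9 + 3283/2550 = 26233/2550 ≈ 10.287)
1/(u + ((-703446 + 2203220) - 1*3499676)) = 1/(26233/2550 + ((-703446 + 2203220) - 1*3499676)) = 1/(26233/2550 + (1499774 - 3499676)) = 1/(26233/2550 - 1999902) = 1/(-5099723867/2550) = -2550/5099723867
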